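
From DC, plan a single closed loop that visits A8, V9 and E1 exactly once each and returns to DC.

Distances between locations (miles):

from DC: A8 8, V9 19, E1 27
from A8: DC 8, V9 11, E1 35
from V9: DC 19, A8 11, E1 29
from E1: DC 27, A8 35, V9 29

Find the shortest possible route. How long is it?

Minimum total distance: 75 miles.

With 3 stops there are 3!/2 = 3 distinct round trips (a route and its reverse cost the same).
DC - A8 - V9 - E1 - DC: 8+11+29+27 = 75
DC - A8 - E1 - V9 - DC: 8+35+29+19 = 91
DC - V9 - A8 - E1 - DC: 19+11+35+27 = 92
The minimum is 75.
One optimal route: DC → A8 → V9 → E1 → DC (or its reverse).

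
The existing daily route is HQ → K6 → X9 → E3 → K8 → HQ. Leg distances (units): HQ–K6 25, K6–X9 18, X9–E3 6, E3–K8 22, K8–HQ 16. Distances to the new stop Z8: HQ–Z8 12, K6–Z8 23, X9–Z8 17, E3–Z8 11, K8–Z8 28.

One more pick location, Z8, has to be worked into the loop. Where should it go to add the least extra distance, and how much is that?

Insertion cost between consecutive stops i–j is d(i,Z8) + d(Z8,j) − d(i,j):
  between HQ and K6: 12 + 23 − 25 = 10
  between K6 and X9: 23 + 17 − 18 = 22
  between X9 and E3: 17 + 11 − 6 = 22
  between E3 and K8: 11 + 28 − 22 = 17
  between K8 and HQ: 28 + 12 − 16 = 24
Cheapest insertion is between HQ and K6, adding 10.
New total = 87 + 10 = 97.

Minimum extra distance: 10, inserting Z8 between HQ and K6.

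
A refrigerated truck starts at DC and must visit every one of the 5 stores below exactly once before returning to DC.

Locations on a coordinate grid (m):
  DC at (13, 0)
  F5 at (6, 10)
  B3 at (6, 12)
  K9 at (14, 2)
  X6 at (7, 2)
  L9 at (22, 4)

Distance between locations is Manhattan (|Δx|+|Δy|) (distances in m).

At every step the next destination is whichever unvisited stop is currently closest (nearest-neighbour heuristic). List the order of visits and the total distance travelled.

DC → [K9:3 / X6:8 / L9:13 / F5:17 / B3:19] → K9 (3)
K9 → [X6:7 / L9:10 / F5:16 / B3:18] → X6 (7)
X6 → [F5:9 / B3:11 / L9:17] → F5 (9)
F5 → [B3:2 / L9:22] → B3 (2)
B3 → [L9:24] → L9 (24)
Return L9→DC: 13.
Total = 3 + 7 + 9 + 2 + 24 + 13 = 58.

58 m along DC → K9 → X6 → F5 → B3 → L9 → DC.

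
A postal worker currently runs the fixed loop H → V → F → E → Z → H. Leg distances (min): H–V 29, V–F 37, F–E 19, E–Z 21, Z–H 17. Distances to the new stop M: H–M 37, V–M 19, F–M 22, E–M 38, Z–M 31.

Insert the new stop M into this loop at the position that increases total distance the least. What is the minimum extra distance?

Adding 4 min by placing M on the V–F leg.

Insertion cost between consecutive stops i–j is d(i,M) + d(M,j) − d(i,j):
  between H and V: 37 + 19 − 29 = 27
  between V and F: 19 + 22 − 37 = 4
  between F and E: 22 + 38 − 19 = 41
  between E and Z: 38 + 31 − 21 = 48
  between Z and H: 31 + 37 − 17 = 51
Cheapest insertion is between V and F, adding 4.
New total = 123 + 4 = 127.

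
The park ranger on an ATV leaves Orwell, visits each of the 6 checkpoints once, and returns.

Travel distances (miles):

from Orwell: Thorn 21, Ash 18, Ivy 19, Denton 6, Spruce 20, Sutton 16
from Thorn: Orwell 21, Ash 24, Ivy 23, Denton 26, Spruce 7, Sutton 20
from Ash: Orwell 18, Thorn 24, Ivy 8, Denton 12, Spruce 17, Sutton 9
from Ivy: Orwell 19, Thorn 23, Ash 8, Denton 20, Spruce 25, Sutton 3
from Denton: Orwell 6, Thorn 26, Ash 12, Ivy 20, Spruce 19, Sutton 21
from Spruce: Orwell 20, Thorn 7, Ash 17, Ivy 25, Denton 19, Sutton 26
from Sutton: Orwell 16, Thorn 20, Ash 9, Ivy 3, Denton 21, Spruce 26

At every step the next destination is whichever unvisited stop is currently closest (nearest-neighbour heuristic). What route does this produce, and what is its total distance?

Nearest-neighbour total = 76 miles; route Orwell → Denton → Ash → Ivy → Sutton → Thorn → Spruce → Orwell.

Orwell → [Denton:6 / Sutton:16 / Ash:18 / Ivy:19 / Spruce:20 / Thorn:21] → Denton (6)
Denton → [Ash:12 / Spruce:19 / Ivy:20 / Sutton:21 / Thorn:26] → Ash (12)
Ash → [Ivy:8 / Sutton:9 / Spruce:17 / Thorn:24] → Ivy (8)
Ivy → [Sutton:3 / Thorn:23 / Spruce:25] → Sutton (3)
Sutton → [Thorn:20 / Spruce:26] → Thorn (20)
Thorn → [Spruce:7] → Spruce (7)
Return Spruce→Orwell: 20.
Total = 6 + 12 + 8 + 3 + 20 + 7 + 20 = 76.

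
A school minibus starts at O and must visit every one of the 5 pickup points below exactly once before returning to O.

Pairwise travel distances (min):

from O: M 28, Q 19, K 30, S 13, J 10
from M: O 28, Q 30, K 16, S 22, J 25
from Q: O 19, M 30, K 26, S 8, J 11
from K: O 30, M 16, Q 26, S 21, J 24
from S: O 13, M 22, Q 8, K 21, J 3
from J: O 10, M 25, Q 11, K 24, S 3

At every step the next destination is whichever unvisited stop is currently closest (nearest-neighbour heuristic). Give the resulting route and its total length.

91 min along O → J → S → Q → K → M → O.

O → [J:10 / S:13 / Q:19 / M:28 / K:30] → J (10)
J → [S:3 / Q:11 / K:24 / M:25] → S (3)
S → [Q:8 / K:21 / M:22] → Q (8)
Q → [K:26 / M:30] → K (26)
K → [M:16] → M (16)
Return M→O: 28.
Total = 10 + 3 + 8 + 26 + 16 + 28 = 91.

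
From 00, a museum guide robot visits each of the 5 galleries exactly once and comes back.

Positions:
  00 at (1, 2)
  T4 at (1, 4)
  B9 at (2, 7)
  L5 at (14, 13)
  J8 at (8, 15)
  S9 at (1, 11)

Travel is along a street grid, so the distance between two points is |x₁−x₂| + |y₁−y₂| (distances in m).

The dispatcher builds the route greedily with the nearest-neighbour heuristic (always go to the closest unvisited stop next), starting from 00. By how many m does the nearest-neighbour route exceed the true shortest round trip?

Excess over optimum: 2 m.

00: T4=2, B9=6, S9=9, J8=20, L5=24 ⇒ T4
T4: B9=4, S9=7, J8=18, L5=22 ⇒ B9
B9: S9=5, J8=14, L5=18 ⇒ S9
S9: J8=11, L5=15 ⇒ J8
J8: L5=8 ⇒ L5
NN route 00 → T4 → B9 → S9 → J8 → L5 → 00 costs 54.
Optimal: 00 → T4 → B9 → L5 → J8 → S9 → 00 costs 52 (by enumerating all 60 distinct tours).
Excess = 54 − 52 = 2.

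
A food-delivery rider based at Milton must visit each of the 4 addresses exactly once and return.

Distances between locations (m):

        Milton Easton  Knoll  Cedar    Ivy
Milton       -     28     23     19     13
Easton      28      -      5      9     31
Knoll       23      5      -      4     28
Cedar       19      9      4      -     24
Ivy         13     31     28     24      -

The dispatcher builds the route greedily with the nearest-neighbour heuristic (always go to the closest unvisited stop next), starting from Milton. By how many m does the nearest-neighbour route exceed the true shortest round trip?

2 m longer than the optimal tour.

From Milton: Ivy=13, Cedar=19, Knoll=23, Easton=28 → choose Ivy (13).
From Ivy: Cedar=24, Knoll=28, Easton=31 → choose Cedar (24).
From Cedar: Knoll=4, Easton=9 → choose Knoll (4).
From Knoll: Easton=5 → choose Easton (5).
NN route Milton → Ivy → Cedar → Knoll → Easton → Milton costs 74.
Optimal: Milton → Cedar → Knoll → Easton → Ivy → Milton costs 72 (by enumerating all 12 distinct tours).
Excess = 74 − 72 = 2.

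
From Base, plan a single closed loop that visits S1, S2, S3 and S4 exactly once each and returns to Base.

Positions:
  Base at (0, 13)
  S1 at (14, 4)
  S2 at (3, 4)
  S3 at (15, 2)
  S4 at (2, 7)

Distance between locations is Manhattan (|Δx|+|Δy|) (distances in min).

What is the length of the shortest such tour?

Shortest round trip = 52 min.

Base→S1→S2→S3→S4→Base: 23+11+14+18+8 = 74
Base→S1→S2→S4→S3→Base: 23+11+4+18+26 = 82
Base→S1→S3→S2→S4→Base: 23+3+14+4+8 = 52
Base→S1→S3→S4→S2→Base: 23+3+18+4+12 = 60
Base→S1→S4→S2→S3→Base: 23+15+4+14+26 = 82
Base→S1→S4→S3→S2→Base: 23+15+18+14+12 = 82
Base→S2→S1→S3→S4→Base: 12+11+3+18+8 = 52
Base→S2→S1→S4→S3→Base: 12+11+15+18+26 = 82
Base→S2→S3→S1→S4→Base: 12+14+3+15+8 = 52
Base→S2→S4→S1→S3→Base: 12+4+15+3+26 = 60
Base→S3→S1→S2→S4→Base: 26+3+11+4+8 = 52
Base→S3→S2→S1→S4→Base: 26+14+11+15+8 = 74
The minimum is 52.
One optimal route: Base → S1 → S3 → S2 → S4 → Base (or its reverse).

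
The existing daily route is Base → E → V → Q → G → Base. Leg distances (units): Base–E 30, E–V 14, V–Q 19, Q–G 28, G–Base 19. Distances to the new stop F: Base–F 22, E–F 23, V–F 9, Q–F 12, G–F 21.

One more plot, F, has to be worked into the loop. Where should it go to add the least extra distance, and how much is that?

Insertion cost between consecutive stops i–j is d(i,F) + d(F,j) − d(i,j):
  between Base and E: 22 + 23 − 30 = 15
  between E and V: 23 + 9 − 14 = 18
  between V and Q: 9 + 12 − 19 = 2
  between Q and G: 12 + 21 − 28 = 5
  between G and Base: 21 + 22 − 19 = 24
Cheapest insertion is between V and Q, adding 2.
New total = 110 + 2 = 112.

Minimum extra distance: 2, inserting F between V and Q.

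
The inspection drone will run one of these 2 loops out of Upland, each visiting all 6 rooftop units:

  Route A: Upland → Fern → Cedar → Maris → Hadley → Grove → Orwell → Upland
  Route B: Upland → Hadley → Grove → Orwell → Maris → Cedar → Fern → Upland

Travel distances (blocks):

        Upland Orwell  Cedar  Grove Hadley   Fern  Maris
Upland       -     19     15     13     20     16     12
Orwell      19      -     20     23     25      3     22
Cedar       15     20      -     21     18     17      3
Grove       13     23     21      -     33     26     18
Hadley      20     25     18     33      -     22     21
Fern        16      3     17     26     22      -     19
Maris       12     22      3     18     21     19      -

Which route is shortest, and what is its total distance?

Route A: 16 + 17 + 3 + 21 + 33 + 23 + 19 = 132
Route B: 20 + 33 + 23 + 22 + 3 + 17 + 16 = 134

Shortest is Route A, total 132 blocks.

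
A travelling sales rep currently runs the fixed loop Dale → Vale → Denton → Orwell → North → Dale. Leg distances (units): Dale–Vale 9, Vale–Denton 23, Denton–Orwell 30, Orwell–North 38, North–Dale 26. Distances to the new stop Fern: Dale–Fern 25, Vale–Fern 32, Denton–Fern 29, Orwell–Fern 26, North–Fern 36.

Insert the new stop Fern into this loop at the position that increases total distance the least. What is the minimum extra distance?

Insertion cost between consecutive stops i–j is d(i,Fern) + d(Fern,j) − d(i,j):
  between Dale and Vale: 25 + 32 − 9 = 48
  between Vale and Denton: 32 + 29 − 23 = 38
  between Denton and Orwell: 29 + 26 − 30 = 25
  between Orwell and North: 26 + 36 − 38 = 24
  between North and Dale: 36 + 25 − 26 = 35
Cheapest insertion is between Orwell and North, adding 24.
New total = 126 + 24 = 150.

+24 — insert Fern between Orwell and North.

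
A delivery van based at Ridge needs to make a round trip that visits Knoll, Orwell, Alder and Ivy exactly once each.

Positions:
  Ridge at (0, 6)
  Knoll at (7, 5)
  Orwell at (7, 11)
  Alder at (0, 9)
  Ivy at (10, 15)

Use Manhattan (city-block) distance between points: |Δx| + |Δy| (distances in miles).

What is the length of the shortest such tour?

40 miles — the shortest possible round trip.

There are 12 distinct closed tours to check (reversals are equivalent).
Ridge - Knoll - Orwell - Alder - Ivy - Ridge: 8+6+9+16+19 = 58
Ridge - Knoll - Orwell - Ivy - Alder - Ridge: 8+6+7+16+3 = 40
Ridge - Knoll - Alder - Orwell - Ivy - Ridge: 8+11+9+7+19 = 54
Ridge - Knoll - Alder - Ivy - Orwell - Ridge: 8+11+16+7+12 = 54
Ridge - Knoll - Ivy - Orwell - Alder - Ridge: 8+13+7+9+3 = 40
Ridge - Knoll - Ivy - Alder - Orwell - Ridge: 8+13+16+9+12 = 58
Ridge - Orwell - Knoll - Alder - Ivy - Ridge: 12+6+11+16+19 = 64
Ridge - Orwell - Knoll - Ivy - Alder - Ridge: 12+6+13+16+3 = 50
Ridge - Orwell - Alder - Knoll - Ivy - Ridge: 12+9+11+13+19 = 64
Ridge - Orwell - Ivy - Knoll - Alder - Ridge: 12+7+13+11+3 = 46
Ridge - Alder - Knoll - Orwell - Ivy - Ridge: 3+11+6+7+19 = 46
Ridge - Alder - Orwell - Knoll - Ivy - Ridge: 3+9+6+13+19 = 50
The minimum is 40.
One optimal route: Ridge → Knoll → Orwell → Ivy → Alder → Ridge (or its reverse).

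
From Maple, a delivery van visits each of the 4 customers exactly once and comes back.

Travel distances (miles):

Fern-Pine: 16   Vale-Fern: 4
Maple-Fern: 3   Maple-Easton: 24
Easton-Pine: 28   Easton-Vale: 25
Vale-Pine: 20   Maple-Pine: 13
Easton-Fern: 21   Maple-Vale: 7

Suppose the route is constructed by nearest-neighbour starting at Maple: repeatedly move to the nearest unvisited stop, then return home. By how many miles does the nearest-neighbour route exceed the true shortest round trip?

Maple: Fern=3, Vale=7, Pine=13, Easton=24 ⇒ Fern
Fern: Vale=4, Pine=16, Easton=21 ⇒ Vale
Vale: Pine=20, Easton=25 ⇒ Pine
Pine: Easton=28 ⇒ Easton
NN route Maple → Fern → Vale → Pine → Easton → Maple costs 79.
Optimal: Maple → Vale → Fern → Easton → Pine → Maple costs 73 (by enumerating all 12 distinct tours).
Excess = 79 − 73 = 6.

Excess over optimum: 6 miles.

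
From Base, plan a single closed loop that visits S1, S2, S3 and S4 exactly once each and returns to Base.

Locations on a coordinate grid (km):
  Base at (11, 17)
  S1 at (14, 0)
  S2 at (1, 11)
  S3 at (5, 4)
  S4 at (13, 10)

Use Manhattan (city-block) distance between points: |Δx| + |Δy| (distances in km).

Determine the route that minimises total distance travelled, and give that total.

60 km — the shortest possible round trip.

With 4 stops there are 4!/2 = 12 distinct round trips (a route and its reverse cost the same).
Base-S1-S2-S3-S4-Base: 20+24+11+14+9 = 78
Base-S1-S2-S4-S3-Base: 20+24+13+14+19 = 90
Base-S1-S3-S2-S4-Base: 20+13+11+13+9 = 66
Base-S1-S3-S4-S2-Base: 20+13+14+13+16 = 76
Base-S1-S4-S2-S3-Base: 20+11+13+11+19 = 74
Base-S1-S4-S3-S2-Base: 20+11+14+11+16 = 72
Base-S2-S1-S3-S4-Base: 16+24+13+14+9 = 76
Base-S2-S1-S4-S3-Base: 16+24+11+14+19 = 84
Base-S2-S3-S1-S4-Base: 16+11+13+11+9 = 60
Base-S2-S4-S1-S3-Base: 16+13+11+13+19 = 72
Base-S3-S1-S2-S4-Base: 19+13+24+13+9 = 78
Base-S3-S2-S1-S4-Base: 19+11+24+11+9 = 74
The minimum is 60.
One optimal route: Base → S2 → S3 → S1 → S4 → Base (or its reverse).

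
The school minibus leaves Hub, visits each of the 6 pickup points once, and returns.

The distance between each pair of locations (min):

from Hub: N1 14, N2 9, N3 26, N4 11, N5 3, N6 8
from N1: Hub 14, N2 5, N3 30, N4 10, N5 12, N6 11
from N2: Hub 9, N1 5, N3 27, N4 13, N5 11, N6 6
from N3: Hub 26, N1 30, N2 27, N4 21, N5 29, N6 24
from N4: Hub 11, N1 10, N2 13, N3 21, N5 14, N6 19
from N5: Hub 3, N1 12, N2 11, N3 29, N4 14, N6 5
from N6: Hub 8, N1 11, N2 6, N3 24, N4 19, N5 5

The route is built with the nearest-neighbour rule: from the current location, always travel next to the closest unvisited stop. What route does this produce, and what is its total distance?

At Hub the remaining stops are N5 3, N6 8, N2 9, N4 11, N1 14, N3 26; go to N5.
At N5 the remaining stops are N6 5, N2 11, N1 12, N4 14, N3 29; go to N6.
At N6 the remaining stops are N2 6, N1 11, N4 19, N3 24; go to N2.
At N2 the remaining stops are N1 5, N4 13, N3 27; go to N1.
At N1 the remaining stops are N4 10, N3 30; go to N4.
At N4 the remaining stops are N3 21; go to N3.
Return N3→Hub: 26.
Total = 3 + 5 + 6 + 5 + 10 + 21 + 26 = 76.

Nearest-neighbour total = 76 min; route Hub → N5 → N6 → N2 → N1 → N4 → N3 → Hub.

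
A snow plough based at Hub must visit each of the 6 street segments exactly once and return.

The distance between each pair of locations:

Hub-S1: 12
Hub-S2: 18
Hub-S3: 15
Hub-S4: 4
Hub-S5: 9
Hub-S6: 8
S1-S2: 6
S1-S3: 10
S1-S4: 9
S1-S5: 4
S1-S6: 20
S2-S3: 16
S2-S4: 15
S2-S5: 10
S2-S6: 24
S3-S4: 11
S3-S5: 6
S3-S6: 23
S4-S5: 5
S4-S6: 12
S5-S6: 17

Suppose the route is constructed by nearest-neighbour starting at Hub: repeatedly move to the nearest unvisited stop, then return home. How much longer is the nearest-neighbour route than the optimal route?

The nearest-neighbour route is 3 longer than optimal.

Hub: S4=4, S6=8, S5=9, S1=12, S3=15, S2=18 ⇒ S4
S4: S5=5, S1=9, S3=11, S6=12, S2=15 ⇒ S5
S5: S1=4, S3=6, S2=10, S6=17 ⇒ S1
S1: S2=6, S3=10, S6=20 ⇒ S2
S2: S3=16, S6=24 ⇒ S3
S3: S6=23 ⇒ S6
NN route Hub → S4 → S5 → S1 → S2 → S3 → S6 → Hub costs 66.
Optimal: Hub → S4 → S3 → S5 → S1 → S2 → S6 → Hub costs 63 (by enumerating all 360 distinct tours).
Excess = 66 − 63 = 3.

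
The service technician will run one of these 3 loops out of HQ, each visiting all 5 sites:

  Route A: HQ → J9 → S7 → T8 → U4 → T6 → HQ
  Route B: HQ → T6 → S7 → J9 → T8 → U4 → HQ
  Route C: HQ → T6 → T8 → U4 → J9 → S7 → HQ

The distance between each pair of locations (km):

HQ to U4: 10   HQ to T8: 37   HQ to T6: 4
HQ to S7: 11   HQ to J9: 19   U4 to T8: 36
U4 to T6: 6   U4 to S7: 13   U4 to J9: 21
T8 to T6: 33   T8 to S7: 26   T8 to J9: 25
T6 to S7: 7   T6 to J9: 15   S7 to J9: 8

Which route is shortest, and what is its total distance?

90 km — Route B is the shortest.

Route A: 19 + 8 + 26 + 36 + 6 + 4 = 99
Route B: 4 + 7 + 8 + 25 + 36 + 10 = 90
Route C: 4 + 33 + 36 + 21 + 8 + 11 = 113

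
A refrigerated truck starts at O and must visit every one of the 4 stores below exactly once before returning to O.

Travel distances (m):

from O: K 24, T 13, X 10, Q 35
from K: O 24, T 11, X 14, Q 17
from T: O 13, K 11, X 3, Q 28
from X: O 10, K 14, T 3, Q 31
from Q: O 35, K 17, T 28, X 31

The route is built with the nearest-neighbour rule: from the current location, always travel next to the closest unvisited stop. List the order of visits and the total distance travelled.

76 m along O → X → T → K → Q → O.

From O: distances to unvisited — X=10, T=13, K=24, Q=35. Nearest is X (10).
From X: distances to unvisited — T=3, K=14, Q=31. Nearest is T (3).
From T: distances to unvisited — K=11, Q=28. Nearest is K (11).
From K: distances to unvisited — Q=17. Nearest is Q (17).
Return Q→O: 35.
Total = 10 + 3 + 11 + 17 + 35 = 76.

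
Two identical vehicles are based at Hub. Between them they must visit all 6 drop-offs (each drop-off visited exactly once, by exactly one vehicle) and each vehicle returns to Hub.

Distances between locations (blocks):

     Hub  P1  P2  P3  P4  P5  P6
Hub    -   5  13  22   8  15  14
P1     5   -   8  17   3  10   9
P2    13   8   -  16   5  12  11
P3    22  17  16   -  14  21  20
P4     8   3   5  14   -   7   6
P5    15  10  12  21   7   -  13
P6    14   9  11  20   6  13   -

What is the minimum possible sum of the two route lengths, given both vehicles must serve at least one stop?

There are 2^5 − 1 = 31 ways to divide the 6 stops into two non-empty groups. For each, the best each vehicle can do is its own shortest tour through its group:
  {P1} + {P2, P3, P4, P5, P6}: 10 + 77 = 87
  {P2} + {P1, P3, P4, P5, P6}: 26 + 70 = 96
  {P1, P2} + {P3, P4, P5, P6}: 26 + 70 = 96
  {P3} + {P1, P2, P4, P5, P6}: 44 + 52 = 96
  {P1, P3} + {P2, P4, P5, P6}: 44 + 52 = 96
  {P2, P3} + {P1, P4, P5, P6}: 51 + 42 = 93
  … (31 splits in total)
Best: vehicle 1 Hub → P1 → Hub = 10; vehicle 2 Hub → P2 → P3 → P4 → P5 → P6 → Hub = 77; combined 87.

87 blocks — the smallest possible combined total.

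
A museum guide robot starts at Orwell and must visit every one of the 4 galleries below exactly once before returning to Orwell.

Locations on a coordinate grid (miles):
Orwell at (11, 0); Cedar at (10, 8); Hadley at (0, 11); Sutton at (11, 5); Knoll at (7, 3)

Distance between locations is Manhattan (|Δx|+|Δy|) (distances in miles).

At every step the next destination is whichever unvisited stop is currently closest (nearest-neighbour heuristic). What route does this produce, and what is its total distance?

At Orwell the remaining stops are Sutton 5, Knoll 7, Cedar 9, Hadley 22; go to Sutton.
At Sutton the remaining stops are Cedar 4, Knoll 6, Hadley 17; go to Cedar.
At Cedar the remaining stops are Knoll 8, Hadley 13; go to Knoll.
At Knoll the remaining stops are Hadley 15; go to Hadley.
Return Hadley→Orwell: 22.
Total = 5 + 4 + 8 + 15 + 22 = 54.

Nearest-neighbour total = 54 miles; route Orwell → Sutton → Cedar → Knoll → Hadley → Orwell.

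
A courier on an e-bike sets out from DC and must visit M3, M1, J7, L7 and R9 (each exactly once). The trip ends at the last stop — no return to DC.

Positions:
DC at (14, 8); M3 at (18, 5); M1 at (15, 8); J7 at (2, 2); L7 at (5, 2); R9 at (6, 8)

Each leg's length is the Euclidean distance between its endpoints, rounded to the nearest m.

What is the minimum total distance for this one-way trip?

There are 5! = 120 possible orderings.
DC - M3 - M1 - J7 - L7 - R9: 5+4+14+3+6 = 32
DC - M3 - M1 - J7 - R9 - L7: 5+4+14+7+6 = 36
DC - M3 - M1 - L7 - J7 - R9: 5+4+12+3+7 = 31
DC - M3 - M1 - L7 - R9 - J7: 5+4+12+6+7 = 34
DC - M3 - M1 - R9 - J7 - L7: 5+4+9+7+3 = 28
DC - M3 - M1 - R9 - L7 - J7: 5+4+9+6+3 = 27
DC - M3 - J7 - M1 - L7 - R9: 5+16+14+12+6 = 53
DC - M3 - J7 - M1 - R9 - L7: 5+16+14+9+6 = 50
DC - M3 - J7 - L7 - M1 - R9: 5+16+3+12+9 = 45
DC - M3 - J7 - L7 - R9 - M1: 5+16+3+6+9 = 39
DC - M3 - J7 - R9 - M1 - L7: 5+16+7+9+12 = 49
DC - M3 - J7 - R9 - L7 - M1: 5+16+7+6+12 = 46
DC - M3 - L7 - M1 - J7 - R9: 5+13+12+14+7 = 51
DC - M3 - L7 - M1 - R9 - J7: 5+13+12+9+7 = 46
… (106 more)
DC - M1 - M3 - R9 - L7 - J7: 1+4+12+6+3 = 26  ← best
The minimum is 26.
One shortest path: DC → M1 → M3 → R9 → L7 → J7.

26 m — the minimum one-way total.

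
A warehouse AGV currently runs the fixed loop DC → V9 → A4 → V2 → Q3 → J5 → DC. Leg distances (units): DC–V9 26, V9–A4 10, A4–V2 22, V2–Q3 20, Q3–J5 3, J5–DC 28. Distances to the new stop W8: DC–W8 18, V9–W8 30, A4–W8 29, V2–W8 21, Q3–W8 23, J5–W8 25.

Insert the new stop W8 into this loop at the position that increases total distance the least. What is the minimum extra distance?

Insertion cost between consecutive stops i–j is d(i,W8) + d(W8,j) − d(i,j):
  between DC and V9: 18 + 30 − 26 = 22
  between V9 and A4: 30 + 29 − 10 = 49
  between A4 and V2: 29 + 21 − 22 = 28
  between V2 and Q3: 21 + 23 − 20 = 24
  between Q3 and J5: 23 + 25 − 3 = 45
  between J5 and DC: 25 + 18 − 28 = 15
Cheapest insertion is between J5 and DC, adding 15.
New total = 109 + 15 = 124.

Minimum extra distance: 15, inserting W8 between J5 and DC.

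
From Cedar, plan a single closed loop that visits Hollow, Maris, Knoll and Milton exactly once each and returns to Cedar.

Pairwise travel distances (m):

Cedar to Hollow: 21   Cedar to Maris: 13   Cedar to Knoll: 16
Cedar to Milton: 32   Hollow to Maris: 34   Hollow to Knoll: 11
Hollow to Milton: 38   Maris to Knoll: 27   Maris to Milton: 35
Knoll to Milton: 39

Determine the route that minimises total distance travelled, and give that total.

Minimum total distance: 113 m.

Cedar - Hollow - Maris - Knoll - Milton - Cedar: 21+34+27+39+32 = 153
Cedar - Hollow - Maris - Milton - Knoll - Cedar: 21+34+35+39+16 = 145
Cedar - Hollow - Knoll - Maris - Milton - Cedar: 21+11+27+35+32 = 126
Cedar - Hollow - Knoll - Milton - Maris - Cedar: 21+11+39+35+13 = 119
Cedar - Hollow - Milton - Maris - Knoll - Cedar: 21+38+35+27+16 = 137
Cedar - Hollow - Milton - Knoll - Maris - Cedar: 21+38+39+27+13 = 138
Cedar - Maris - Hollow - Knoll - Milton - Cedar: 13+34+11+39+32 = 129
Cedar - Maris - Hollow - Milton - Knoll - Cedar: 13+34+38+39+16 = 140
Cedar - Maris - Knoll - Hollow - Milton - Cedar: 13+27+11+38+32 = 121
Cedar - Maris - Milton - Hollow - Knoll - Cedar: 13+35+38+11+16 = 113
Cedar - Knoll - Hollow - Maris - Milton - Cedar: 16+11+34+35+32 = 128
Cedar - Knoll - Maris - Hollow - Milton - Cedar: 16+27+34+38+32 = 147
The minimum is 113.
One optimal route: Cedar → Maris → Milton → Hollow → Knoll → Cedar (or its reverse).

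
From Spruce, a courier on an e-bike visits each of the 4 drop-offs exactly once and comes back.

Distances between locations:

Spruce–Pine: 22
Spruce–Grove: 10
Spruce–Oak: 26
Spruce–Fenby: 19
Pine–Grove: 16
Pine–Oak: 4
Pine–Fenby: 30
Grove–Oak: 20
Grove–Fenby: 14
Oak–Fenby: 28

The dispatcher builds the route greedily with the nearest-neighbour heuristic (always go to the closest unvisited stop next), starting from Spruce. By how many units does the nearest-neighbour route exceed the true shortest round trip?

Spruce: Grove=10, Fenby=19, Pine=22, Oak=26 ⇒ Grove
Grove: Fenby=14, Pine=16, Oak=20 ⇒ Fenby
Fenby: Oak=28, Pine=30 ⇒ Oak
Oak: Pine=4 ⇒ Pine
NN route Spruce → Grove → Fenby → Oak → Pine → Spruce costs 78.
Optimal: Spruce → Grove → Pine → Oak → Fenby → Spruce costs 77 (by enumerating all 12 distinct tours).
Excess = 78 − 77 = 1.

The nearest-neighbour route is 1 longer than optimal.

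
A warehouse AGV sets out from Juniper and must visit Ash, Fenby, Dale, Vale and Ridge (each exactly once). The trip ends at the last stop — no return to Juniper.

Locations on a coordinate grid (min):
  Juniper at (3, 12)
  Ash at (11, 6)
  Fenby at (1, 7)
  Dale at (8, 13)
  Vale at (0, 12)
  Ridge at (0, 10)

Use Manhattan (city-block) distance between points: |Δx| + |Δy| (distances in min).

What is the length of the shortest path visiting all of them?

Shortest open route: 30 min.

There are 5! = 120 possible orderings.
Juniper→Ash→Fenby→Dale→Vale→Ridge: 14+11+13+9+2 = 49
Juniper→Ash→Fenby→Dale→Ridge→Vale: 14+11+13+11+2 = 51
Juniper→Ash→Fenby→Vale→Dale→Ridge: 14+11+6+9+11 = 51
Juniper→Ash→Fenby→Vale→Ridge→Dale: 14+11+6+2+11 = 44
Juniper→Ash→Fenby→Ridge→Dale→Vale: 14+11+4+11+9 = 49
Juniper→Ash→Fenby→Ridge→Vale→Dale: 14+11+4+2+9 = 40
Juniper→Ash→Dale→Fenby→Vale→Ridge: 14+10+13+6+2 = 45
Juniper→Ash→Dale→Fenby→Ridge→Vale: 14+10+13+4+2 = 43
Juniper→Ash→Dale→Vale→Fenby→Ridge: 14+10+9+6+4 = 43
Juniper→Ash→Dale→Vale→Ridge→Fenby: 14+10+9+2+4 = 39
Juniper→Ash→Dale→Ridge→Fenby→Vale: 14+10+11+4+6 = 45
Juniper→Ash→Dale→Ridge→Vale→Fenby: 14+10+11+2+6 = 43
Juniper→Ash→Vale→Fenby→Dale→Ridge: 14+17+6+13+11 = 61
Juniper→Ash→Vale→Fenby→Ridge→Dale: 14+17+6+4+11 = 52
… (106 more)
Juniper→Vale→Ridge→Fenby→Ash→Dale: 3+2+4+11+10 = 30  ← best
The minimum is 30.
One shortest path: Juniper → Vale → Ridge → Fenby → Ash → Dale.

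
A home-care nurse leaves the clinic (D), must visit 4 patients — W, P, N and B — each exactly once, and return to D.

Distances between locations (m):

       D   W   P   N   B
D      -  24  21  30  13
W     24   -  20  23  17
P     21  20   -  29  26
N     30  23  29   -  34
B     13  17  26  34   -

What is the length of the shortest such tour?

Minimum total distance: 103 m.

D → W → P → N → B → D: 24+20+29+34+13 = 120
D → W → P → B → N → D: 24+20+26+34+30 = 134
D → W → N → P → B → D: 24+23+29+26+13 = 115
D → W → N → B → P → D: 24+23+34+26+21 = 128
D → W → B → P → N → D: 24+17+26+29+30 = 126
D → W → B → N → P → D: 24+17+34+29+21 = 125
D → P → W → N → B → D: 21+20+23+34+13 = 111
D → P → W → B → N → D: 21+20+17+34+30 = 122
D → P → N → W → B → D: 21+29+23+17+13 = 103
D → P → B → W → N → D: 21+26+17+23+30 = 117
D → N → W → P → B → D: 30+23+20+26+13 = 112
D → N → P → W → B → D: 30+29+20+17+13 = 109
The minimum is 103.
One optimal route: D → P → N → W → B → D (or its reverse).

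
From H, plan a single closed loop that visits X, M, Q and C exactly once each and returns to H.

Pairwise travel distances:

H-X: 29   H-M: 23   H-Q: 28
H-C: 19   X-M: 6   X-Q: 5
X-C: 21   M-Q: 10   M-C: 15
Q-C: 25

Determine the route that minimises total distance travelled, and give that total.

H → X → M → Q → C → H: 29+6+10+25+19 = 89
H → X → M → C → Q → H: 29+6+15+25+28 = 103
H → X → Q → M → C → H: 29+5+10+15+19 = 78
H → X → Q → C → M → H: 29+5+25+15+23 = 97
H → X → C → M → Q → H: 29+21+15+10+28 = 103
H → X → C → Q → M → H: 29+21+25+10+23 = 108
H → M → X → Q → C → H: 23+6+5+25+19 = 78
H → M → X → C → Q → H: 23+6+21+25+28 = 103
H → M → Q → X → C → H: 23+10+5+21+19 = 78
H → M → C → X → Q → H: 23+15+21+5+28 = 92
H → Q → X → M → C → H: 28+5+6+15+19 = 73
H → Q → M → X → C → H: 28+10+6+21+19 = 84
The minimum is 73.
One optimal route: H → Q → X → M → C → H (or its reverse).

73 — the shortest possible round trip.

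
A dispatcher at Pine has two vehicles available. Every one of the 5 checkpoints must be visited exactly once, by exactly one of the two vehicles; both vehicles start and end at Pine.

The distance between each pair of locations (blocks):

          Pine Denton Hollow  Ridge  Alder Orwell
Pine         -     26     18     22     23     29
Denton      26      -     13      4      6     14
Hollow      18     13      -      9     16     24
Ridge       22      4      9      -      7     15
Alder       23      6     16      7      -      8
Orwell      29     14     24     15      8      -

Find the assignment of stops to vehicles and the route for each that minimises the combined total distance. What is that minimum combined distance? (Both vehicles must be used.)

105 blocks — the smallest possible combined total.

There are 2^4 − 1 = 15 ways to divide the 5 stops into two non-empty groups. For each, the best each vehicle can do is its own shortest tour through its group:
  {Denton} + {Hollow, Ridge, Alder, Orwell}: 52 + 71 = 123
  {Hollow} + {Denton, Ridge, Alder, Orwell}: 36 + 69 = 105
  {Denton, Hollow} + {Ridge, Alder, Orwell}: 57 + 66 = 123
  {Ridge} + {Denton, Hollow, Alder, Orwell}: 44 + 74 = 118
  {Denton, Ridge} + {Hollow, Alder, Orwell}: 52 + 71 = 123
  {Hollow, Ridge} + {Denton, Alder, Orwell}: 49 + 69 = 118
  … (15 splits in total)
Best: vehicle 1 Pine → Hollow → Pine = 36; vehicle 2 Pine → Ridge → Denton → Alder → Orwell → Pine = 69; combined 105.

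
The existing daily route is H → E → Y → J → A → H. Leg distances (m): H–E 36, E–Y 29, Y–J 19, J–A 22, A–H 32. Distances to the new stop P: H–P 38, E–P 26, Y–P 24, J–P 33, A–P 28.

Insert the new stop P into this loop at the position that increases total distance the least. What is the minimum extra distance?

Minimum extra distance: 21 m, inserting P between E and Y.

Insertion cost between consecutive stops i–j is d(i,P) + d(P,j) − d(i,j):
  between H and E: 38 + 26 − 36 = 28
  between E and Y: 26 + 24 − 29 = 21
  between Y and J: 24 + 33 − 19 = 38
  between J and A: 33 + 28 − 22 = 39
  between A and H: 28 + 38 − 32 = 34
Cheapest insertion is between E and Y, adding 21.
New total = 138 + 21 = 159.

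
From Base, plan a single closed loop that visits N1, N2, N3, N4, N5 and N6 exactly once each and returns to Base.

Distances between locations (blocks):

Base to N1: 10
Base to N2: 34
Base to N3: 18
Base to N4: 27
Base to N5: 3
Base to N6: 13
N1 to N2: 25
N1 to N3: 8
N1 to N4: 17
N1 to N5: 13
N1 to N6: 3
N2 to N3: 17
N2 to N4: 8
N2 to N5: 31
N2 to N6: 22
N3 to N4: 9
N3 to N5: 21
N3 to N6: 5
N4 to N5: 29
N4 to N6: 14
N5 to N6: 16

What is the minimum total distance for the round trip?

With 6 stops there are 6!/2 = 360 distinct round trips (a route and its reverse cost the same).
Base-N1-N2-N3-N4-N5-N6-Base: 10+25+17+9+29+16+13 = 119
Base-N1-N2-N3-N4-N6-N5-Base: 10+25+17+9+14+16+3 = 94
Base-N1-N2-N3-N5-N4-N6-Base: 10+25+17+21+29+14+13 = 129
Base-N1-N2-N3-N5-N6-N4-Base: 10+25+17+21+16+14+27 = 130
Base-N1-N2-N3-N6-N4-N5-Base: 10+25+17+5+14+29+3 = 103
Base-N1-N2-N3-N6-N5-N4-Base: 10+25+17+5+16+29+27 = 129
Base-N1-N2-N4-N3-N5-N6-Base: 10+25+8+9+21+16+13 = 102
Base-N1-N2-N4-N3-N6-N5-Base: 10+25+8+9+5+16+3 = 76
… (352 more)
Base-N1-N6-N3-N4-N2-N5-Base: 10+3+5+9+8+31+3 = 69  ← best
The minimum is 69.
One optimal route: Base → N1 → N6 → N3 → N4 → N2 → N5 → Base (or its reverse).

Shortest round trip = 69 blocks.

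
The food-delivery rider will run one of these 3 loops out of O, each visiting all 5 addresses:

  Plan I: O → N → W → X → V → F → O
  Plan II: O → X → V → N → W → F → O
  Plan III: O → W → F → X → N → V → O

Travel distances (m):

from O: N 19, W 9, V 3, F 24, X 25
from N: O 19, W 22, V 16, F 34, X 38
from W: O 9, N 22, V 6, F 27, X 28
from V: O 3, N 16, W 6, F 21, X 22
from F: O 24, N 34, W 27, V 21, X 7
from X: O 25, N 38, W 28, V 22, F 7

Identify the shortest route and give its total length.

Plan I: 19 + 22 + 28 + 22 + 21 + 24 = 136
Plan II: 25 + 22 + 16 + 22 + 27 + 24 = 136
Plan III: 9 + 27 + 7 + 38 + 16 + 3 = 100

100 m — Plan III is the shortest.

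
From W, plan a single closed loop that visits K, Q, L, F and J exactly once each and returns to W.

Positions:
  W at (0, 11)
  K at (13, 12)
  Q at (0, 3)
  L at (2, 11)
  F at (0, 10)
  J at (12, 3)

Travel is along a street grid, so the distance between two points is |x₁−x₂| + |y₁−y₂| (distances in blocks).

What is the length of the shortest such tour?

Shortest round trip = 44 blocks.

There are 60 distinct closed tours to check (reversals are equivalent).
W→K→Q→L→F→J→W: 14+22+10+3+19+20 = 88
W→K→Q→L→J→F→W: 14+22+10+18+19+1 = 84
W→K→Q→F→L→J→W: 14+22+7+3+18+20 = 84
W→K→Q→F→J→L→W: 14+22+7+19+18+2 = 82
W→K→Q→J→L→F→W: 14+22+12+18+3+1 = 70
W→K→Q→J→F→L→W: 14+22+12+19+3+2 = 72
W→K→L→Q→F→J→W: 14+12+10+7+19+20 = 82
W→K→L→Q→J→F→W: 14+12+10+12+19+1 = 68
W→K→L→F→Q→J→W: 14+12+3+7+12+20 = 68
W→K→L→F→J→Q→W: 14+12+3+19+12+8 = 68
W→K→L→J→Q→F→W: 14+12+18+12+7+1 = 64
W→K→L→J→F→Q→W: 14+12+18+19+7+8 = 78
W→K→F→Q→L→J→W: 14+15+7+10+18+20 = 84
W→K→F→Q→J→L→W: 14+15+7+12+18+2 = 68
… (46 more)
W→L→K→J→Q→F→W: 2+12+10+12+7+1 = 44  ← best
The minimum is 44.
One optimal route: W → L → K → J → Q → F → W (or its reverse).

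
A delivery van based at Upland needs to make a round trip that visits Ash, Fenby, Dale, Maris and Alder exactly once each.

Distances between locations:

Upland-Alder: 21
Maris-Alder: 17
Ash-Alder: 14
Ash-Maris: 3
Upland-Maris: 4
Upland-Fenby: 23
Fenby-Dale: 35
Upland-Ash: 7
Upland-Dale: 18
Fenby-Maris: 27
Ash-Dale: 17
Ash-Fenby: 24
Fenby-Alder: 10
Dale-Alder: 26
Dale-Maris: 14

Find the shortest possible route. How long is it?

With 5 stops there are 5!/2 = 60 distinct round trips (a route and its reverse cost the same).
Upland → Ash → Fenby → Dale → Maris → Alder → Upland: 7+24+35+14+17+21 = 118
Upland → Ash → Fenby → Dale → Alder → Maris → Upland: 7+24+35+26+17+4 = 113
Upland → Ash → Fenby → Maris → Dale → Alder → Upland: 7+24+27+14+26+21 = 119
Upland → Ash → Fenby → Maris → Alder → Dale → Upland: 7+24+27+17+26+18 = 119
Upland → Ash → Fenby → Alder → Dale → Maris → Upland: 7+24+10+26+14+4 = 85
Upland → Ash → Fenby → Alder → Maris → Dale → Upland: 7+24+10+17+14+18 = 90
Upland → Ash → Dale → Fenby → Maris → Alder → Upland: 7+17+35+27+17+21 = 124
Upland → Ash → Dale → Fenby → Alder → Maris → Upland: 7+17+35+10+17+4 = 90
Upland → Ash → Dale → Maris → Fenby → Alder → Upland: 7+17+14+27+10+21 = 96
Upland → Ash → Dale → Maris → Alder → Fenby → Upland: 7+17+14+17+10+23 = 88
Upland → Ash → Dale → Alder → Fenby → Maris → Upland: 7+17+26+10+27+4 = 91
Upland → Ash → Dale → Alder → Maris → Fenby → Upland: 7+17+26+17+27+23 = 117
Upland → Ash → Maris → Fenby → Dale → Alder → Upland: 7+3+27+35+26+21 = 119
Upland → Ash → Maris → Fenby → Alder → Dale → Upland: 7+3+27+10+26+18 = 91
… (46 more)
Upland → Fenby → Alder → Ash → Dale → Maris → Upland: 23+10+14+17+14+4 = 82  ← best
The minimum is 82.
One optimal route: Upland → Fenby → Alder → Ash → Dale → Maris → Upland (or its reverse).

Shortest round trip = 82.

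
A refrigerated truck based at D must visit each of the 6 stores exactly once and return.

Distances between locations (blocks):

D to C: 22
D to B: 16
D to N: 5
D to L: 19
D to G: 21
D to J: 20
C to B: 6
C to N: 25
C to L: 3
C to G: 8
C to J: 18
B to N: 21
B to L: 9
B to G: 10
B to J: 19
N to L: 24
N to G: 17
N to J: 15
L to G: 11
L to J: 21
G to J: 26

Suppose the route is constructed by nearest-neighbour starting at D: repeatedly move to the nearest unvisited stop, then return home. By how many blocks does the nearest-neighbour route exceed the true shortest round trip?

3 blocks longer than the optimal tour.

D: N=5, B=16, L=19, J=20, G=21, C=22 ⇒ N
N: J=15, G=17, B=21, L=24, C=25 ⇒ J
J: C=18, B=19, L=21, G=26 ⇒ C
C: L=3, B=6, G=8 ⇒ L
L: B=9, G=11 ⇒ B
B: G=10 ⇒ G
NN route D → N → J → C → L → B → G → D costs 81.
Optimal: D → B → G → C → L → J → N → D costs 78 (by enumerating all 360 distinct tours).
Excess = 81 − 78 = 3.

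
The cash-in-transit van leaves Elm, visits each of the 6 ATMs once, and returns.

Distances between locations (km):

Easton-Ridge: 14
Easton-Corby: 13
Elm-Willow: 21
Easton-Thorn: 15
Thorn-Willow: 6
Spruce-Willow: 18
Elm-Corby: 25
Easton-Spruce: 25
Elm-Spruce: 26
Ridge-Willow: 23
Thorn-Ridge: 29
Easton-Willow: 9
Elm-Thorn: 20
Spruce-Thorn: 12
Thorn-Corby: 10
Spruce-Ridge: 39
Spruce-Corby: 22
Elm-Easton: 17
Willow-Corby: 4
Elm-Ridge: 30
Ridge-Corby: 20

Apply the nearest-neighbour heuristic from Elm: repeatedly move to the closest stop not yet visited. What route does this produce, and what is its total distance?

Elm → [Easton:17 / Thorn:20 / Willow:21 / Corby:25 / Spruce:26 / Ridge:30] → Easton (17)
Easton → [Willow:9 / Corby:13 / Ridge:14 / Thorn:15 / Spruce:25] → Willow (9)
Willow → [Corby:4 / Thorn:6 / Spruce:18 / Ridge:23] → Corby (4)
Corby → [Thorn:10 / Ridge:20 / Spruce:22] → Thorn (10)
Thorn → [Spruce:12 / Ridge:29] → Spruce (12)
Spruce → [Ridge:39] → Ridge (39)
Return Ridge→Elm: 30.
Total = 17 + 9 + 4 + 10 + 12 + 39 + 30 = 121.

121 km along Elm → Easton → Willow → Corby → Thorn → Spruce → Ridge → Elm.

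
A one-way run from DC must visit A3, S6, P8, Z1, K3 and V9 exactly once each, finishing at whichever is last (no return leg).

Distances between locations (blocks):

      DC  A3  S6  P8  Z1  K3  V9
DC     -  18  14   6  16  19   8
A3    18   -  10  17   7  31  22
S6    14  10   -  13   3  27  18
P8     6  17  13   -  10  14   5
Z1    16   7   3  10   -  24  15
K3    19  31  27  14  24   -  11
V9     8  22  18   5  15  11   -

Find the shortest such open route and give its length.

There are 6! = 720 possible orderings.
DC → A3 → S6 → P8 → Z1 → K3 → V9: 18+10+13+10+24+11 = 86
DC → A3 → S6 → P8 → Z1 → V9 → K3: 18+10+13+10+15+11 = 77
DC → A3 → S6 → P8 → K3 → Z1 → V9: 18+10+13+14+24+15 = 94
DC → A3 → S6 → P8 → K3 → V9 → Z1: 18+10+13+14+11+15 = 81
DC → A3 → S6 → P8 → V9 → Z1 → K3: 18+10+13+5+15+24 = 85
DC → A3 → S6 → P8 → V9 → K3 → Z1: 18+10+13+5+11+24 = 81
DC → A3 → S6 → Z1 → P8 → K3 → V9: 18+10+3+10+14+11 = 66
DC → A3 → S6 → Z1 → P8 → V9 → K3: 18+10+3+10+5+11 = 57
… (712 more)
DC → V9 → K3 → P8 → S6 → Z1 → A3: 8+11+14+13+3+7 = 56  ← best
The minimum is 56.
One shortest path: DC → V9 → K3 → P8 → S6 → Z1 → A3.

Shortest open route: 56 blocks.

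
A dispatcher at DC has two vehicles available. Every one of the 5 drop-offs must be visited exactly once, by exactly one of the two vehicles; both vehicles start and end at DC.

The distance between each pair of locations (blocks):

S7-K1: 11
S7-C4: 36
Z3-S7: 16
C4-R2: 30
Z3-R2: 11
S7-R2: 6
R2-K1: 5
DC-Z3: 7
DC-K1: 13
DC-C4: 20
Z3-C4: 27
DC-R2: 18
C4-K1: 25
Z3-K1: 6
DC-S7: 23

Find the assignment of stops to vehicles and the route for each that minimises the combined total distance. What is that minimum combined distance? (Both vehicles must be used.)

87 blocks — the smallest possible combined total.

Try each way of splitting the stops between the two vehicles (each non-empty) and, for each split, find the best tour for each vehicle:
  {Z3} + {S7, C4, R2, K1}: 14 + 79 = 93
  {S7} + {Z3, C4, R2, K1}: 46 + 68 = 114
  {Z3, S7} + {C4, R2, K1}: 46 + 68 = 114
  {C4} + {Z3, S7, R2, K1}: 40 + 47 = 87
  {Z3, C4} + {S7, R2, K1}: 54 + 47 = 101
  {S7, C4} + {Z3, R2, K1}: 79 + 36 = 115
  … (15 splits in total)
Best: vehicle 1 DC → C4 → DC = 40; vehicle 2 DC → Z3 → S7 → R2 → K1 → DC = 47; combined 87.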